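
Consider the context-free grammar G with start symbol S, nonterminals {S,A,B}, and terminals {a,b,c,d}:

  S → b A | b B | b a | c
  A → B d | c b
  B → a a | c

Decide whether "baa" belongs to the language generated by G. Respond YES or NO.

Convert to CNF:
  S -> T2 A | T2 B | T2 T3 | c
  A -> B T0 | T1 T2
  B -> T3 T3 | c
  T0 -> d
  T1 -> c
  T2 -> b
  T3 -> a

CYK table (by increasing span):
  cell(0,0) b: {T2}  orig:{}
  cell(1,1) a: {T3}  orig:{}
  cell(2,2) a: {T3}  orig:{}
  cell(0,1) ba: {S}
  cell(1,2) aa: {B}
  cell(0,2) baa: {S}

S ∈ T[0,2] ⇒ YES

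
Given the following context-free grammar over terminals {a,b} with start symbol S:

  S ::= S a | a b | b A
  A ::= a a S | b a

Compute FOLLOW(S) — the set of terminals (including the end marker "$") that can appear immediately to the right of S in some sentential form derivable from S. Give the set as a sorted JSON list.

Compute FIRST by fixpoint:
round 1:
  A via A→a a S: +{a}
  A via A→b a: +{b}
  S via S→a b: +{a}
  S via S→b A: +{b}
  FIRST(S)={a,b}  FIRST(A)={a,b}
round 2: (stable)
  FIRST(S)={a,b}  FIRST(A)={a,b}

FOLLOW iteration:
FOLLOW(S) := {$}
pass 1:
  S→S a: FOLLOW(S) ⊇ FIRST(a) = {a}; new: +{a}
  S→b A: FOLLOW(A) ⊇ FOLLOW(S) ⊇ {$,a}; new: +{$,a}
  FOLLOW(S)={$,a}  FOLLOW(A)={$,a}
pass 2: (no change)
  FOLLOW(S)={$,a}  FOLLOW(A)={$,a}

FOLLOW(S) = ["$", "a"]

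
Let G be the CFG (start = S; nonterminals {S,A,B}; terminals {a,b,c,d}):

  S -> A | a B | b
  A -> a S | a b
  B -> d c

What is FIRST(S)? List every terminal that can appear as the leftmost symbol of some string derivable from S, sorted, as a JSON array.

FIRST sets, iterate to fixpoint:
iter 1:
  A via A→a S: +{a}
  B via B→d c: +{d}
  S via S→A: +{a}
  S via S→b: +{b}
  S: {a,b}  A: {a}  B: {d}
iter 2: (no change)
  S: {a,b}  A: {a}  B: {d}

FIRST(S) = ["a", "b"]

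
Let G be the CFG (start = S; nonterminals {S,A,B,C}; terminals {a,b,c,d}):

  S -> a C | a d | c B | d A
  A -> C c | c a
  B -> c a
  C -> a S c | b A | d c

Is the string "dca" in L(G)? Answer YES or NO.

CNF form of G:
  S -> T0 B | T1 C | T1 T3 | T3 A
  A -> C T0 | T0 T1
  B -> T0 T1
  C -> T1 X4 | T2 A | T3 T0
  T0 -> c
  T1 -> a
  T2 -> b
  T3 -> d
  X4 -> S T0

Fill CYK table bottom-up:
  cell(0,0) d: {T3}  orig:{}
  cell(1,1) c: {T0}  orig:{}
  cell(2,2) a: {T1}  orig:{}
  cell(0,1) dc: {C}
  cell(1,2) ca: {A,B}
  cell(0,2) dca: {S}

S ∈ T[0,2] ⇒ YES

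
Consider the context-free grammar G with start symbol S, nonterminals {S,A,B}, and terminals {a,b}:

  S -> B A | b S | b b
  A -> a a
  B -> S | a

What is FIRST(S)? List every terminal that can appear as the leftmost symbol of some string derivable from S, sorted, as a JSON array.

FIRST sets, iterate to fixpoint:
[1]
  A via A→a a: +{a}
  B via B→a: +{a}
  S via S→B A: +{a}
  S via S→b S: +{b}
  S: {a,b}  A: {a}  B: {a}
[2]
  B via B→S: +{b}
  S: {a,b}  A: {a}  B: {a,b}
[3] (stable)
  S: {a,b}  A: {a}  B: {a,b}

FIRST(S) = ["a", "b"]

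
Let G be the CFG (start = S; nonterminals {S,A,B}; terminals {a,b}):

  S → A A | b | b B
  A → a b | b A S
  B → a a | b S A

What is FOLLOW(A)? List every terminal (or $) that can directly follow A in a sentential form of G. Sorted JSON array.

Compute FIRST by fixpoint:
iter 1:
  A via A→a b: +{a}
  A via A→b A S: +{b}
  B via B→a a: +{a}
  B via B→b S A: +{b}
  S via S→A A: +{a,b}
  S: {a,b}  A: {a,b}  B: {a,b}
iter 2: — fixpoint
  S: {a,b}  A: {a,b}  B: {a,b}

Compute FOLLOW by fixpoint:
FOLLOW(S) := {$}
pass 1:
  A→b A S: FOLLOW(A) ⊇ FIRST(S) = {a,b}; new: +{a,b}
  A→b A S: FOLLOW(S) ⊇ FOLLOW(A) ⊇ {a,b}; new: +{a,b}
  S→A A: FOLLOW(A) ⊇ FOLLOW(S) ⊇ {$,a,b}; new: +{$}
  S→b B: FOLLOW(B) ⊇ FOLLOW(S) ⊇ {$,a,b}; new: +{$,a,b}
  S: {$,a,b}  A: {$,a,b}  B: {$,a,b}
pass 2: (stable)
  S: {$,a,b}  A: {$,a,b}  B: {$,a,b}

FOLLOW(A) = ["$", "a", "b"]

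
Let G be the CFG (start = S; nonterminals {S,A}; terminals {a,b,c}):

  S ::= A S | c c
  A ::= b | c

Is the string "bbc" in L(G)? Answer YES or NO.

CNF form of G:
  S -> A S | T0 T0
  A -> b | c
  T0 -> c

CYK table (by increasing span):
  T[0,0] 'b' = {A}
  T[1,1] 'b' = {A}
  T[2,2] 'c' = {A,T0}  orig:{A}
  T[0,1] 'bb' = ∅
  T[1,2] 'bc' = ∅
  T[0,2] 'bbc' = ∅

S ∉ T[0,2] ⇒ NO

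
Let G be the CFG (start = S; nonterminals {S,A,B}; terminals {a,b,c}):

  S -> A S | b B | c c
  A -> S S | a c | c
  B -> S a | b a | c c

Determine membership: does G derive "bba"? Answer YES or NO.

Convert to CNF:
  S -> A S | T1 T1 | T2 B
  A -> S S | T0 T1 | c
  B -> S T0 | T1 T1 | T2 T0
  T0 -> a
  T1 -> c
  T2 -> b

Fill CYK table bottom-up:
  T[0,0] 'b' = {T2}  orig:{}
  T[1,1] 'b' = {T2}  orig:{}
  T[2,2] 'a' = {T0}  orig:{}
  T[0,1] 'bb' = ∅
  T[1,2] 'ba' = {B}
  T[0,2] 'bba' = {S}

S ∈ T[0,2] ⇒ YES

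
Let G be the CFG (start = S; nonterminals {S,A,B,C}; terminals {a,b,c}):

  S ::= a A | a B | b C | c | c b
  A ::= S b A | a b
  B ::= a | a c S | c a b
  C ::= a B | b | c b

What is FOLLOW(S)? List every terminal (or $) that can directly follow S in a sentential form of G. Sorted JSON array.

FIRST sets, iterate to fixpoint:
[1]
  A via A→a b: +{a}
  B via B→a: +{a}
  B via B→c a b: +{c}
  C via C→a B: +{a}
  C via C→b: +{b}
  C via C→c b: +{c}
  S via S→a A: +{a}
  S via S→b C: +{b}
  S via S→c: +{c}
  S: {a,b,c}  A: {a}  B: {a,c}  C: {a,b,c}
[2]
  A via A→S b A: +{b,c}
  S: {a,b,c}  A: {a,b,c}  B: {a,c}  C: {a,b,c}
[3] (stable)
  S: {a,b,c}  A: {a,b,c}  B: {a,c}  C: {a,b,c}

Compute FOLLOW by fixpoint:
FOLLOW(S) := {$}
iter 1:
  A→S b A: FOLLOW(S) ⊇ FIRST(b) = {b}; new: +{b}
  S→a A: FOLLOW(A) ⊇ FOLLOW(S) ⊇ {$,b}; new: +{$,b}
  S→a B: FOLLOW(B) ⊇ FOLLOW(S) ⊇ {$,b}; new: +{$,b}
  S→b C: FOLLOW(C) ⊇ FOLLOW(S) ⊇ {$,b}; new: +{$,b}
  S: {$,b}  A: {$,b}  B: {$,b}  C: {$,b}
iter 2: done
  S: {$,b}  A: {$,b}  B: {$,b}  C: {$,b}

FOLLOW(S) = ["$", "b"]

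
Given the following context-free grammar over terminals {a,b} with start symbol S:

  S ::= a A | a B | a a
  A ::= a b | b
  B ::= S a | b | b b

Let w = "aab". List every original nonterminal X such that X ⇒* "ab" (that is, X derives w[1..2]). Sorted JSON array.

Convert to CNF:
  S -> T0 A | T0 B | T0 T0
  A -> T0 T1 | b
  B -> S T0 | T1 T1 | b
  T0 -> a
  T1 -> b

Fill CYK table bottom-up (cells [i..j] with 1 ≤ i ≤ j ≤ 2 only):
  cell(1,1) a: {T0}  orig:{}
  cell(2,2) b: {A,B,T1}  orig:{A,B}
  cell(1,2) ab: {A,S}

Original NTs in T[1,2] deriving "ab": ["A", "S"]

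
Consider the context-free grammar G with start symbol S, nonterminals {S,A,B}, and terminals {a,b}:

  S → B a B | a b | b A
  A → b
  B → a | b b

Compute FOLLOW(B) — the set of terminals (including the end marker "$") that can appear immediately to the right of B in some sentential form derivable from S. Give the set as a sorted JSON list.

FIRST iteration:
pass 1:
  A via A→b: +{b}
  B via B→a: +{a}
  B via B→b b: +{b}
  S via S→B a B: +{a,b}
  FIRST(S)={a,b}  FIRST(A)={b}  FIRST(B)={a,b}
pass 2: (no change)
  FIRST(S)={a,b}  FIRST(A)={b}  FIRST(B)={a,b}

FOLLOW sets:
seed FOLLOW(S) with $
[1]
  S→B a B: FOLLOW(B) ⊇ FIRST(a) = {a}; new: +{a}
  S→B a B: FOLLOW(B) ⊇ FOLLOW(S) ⊇ {$}; new: +{$}
  S→b A: FOLLOW(A) ⊇ FOLLOW(S) ⊇ {$}; new: +{$}
  FOLLOW(S)={$}  FOLLOW(A)={$}  FOLLOW(B)={$,a}
[2] (no change)
  FOLLOW(S)={$}  FOLLOW(A)={$}  FOLLOW(B)={$,a}

FOLLOW(B) = ["$", "a"]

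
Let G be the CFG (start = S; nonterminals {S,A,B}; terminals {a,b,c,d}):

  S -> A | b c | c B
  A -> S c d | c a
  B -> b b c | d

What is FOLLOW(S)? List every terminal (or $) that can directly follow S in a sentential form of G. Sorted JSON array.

FIRST iteration:
round 1:
  A via A→c a: +{c}
  B via B→b b c: +{b}
  B via B→d: +{d}
  S via S→A: +{c}
  S via S→b c: +{b}
  FIRST(S)={b,c}  FIRST(A)={c}  FIRST(B)={b,d}
round 2:
  A via A→S c d: +{b}
  FIRST(S)={b,c}  FIRST(A)={b,c}  FIRST(B)={b,d}
round 3: done
  FIRST(S)={b,c}  FIRST(A)={b,c}  FIRST(B)={b,d}

FOLLOW sets:
seed FOLLOW(S) with $
[1]
  A→S c d: FOLLOW(S) ⊇ FIRST(c) = {c}; new: +{c}
  S→A: FOLLOW(A) ⊇ FOLLOW(S) ⊇ {$,c}; new: +{$,c}
  S→c B: FOLLOW(B) ⊇ FOLLOW(S) ⊇ {$,c}; new: +{$,c}
  S: {$,c}  A: {$,c}  B: {$,c}
[2] — fixpoint
  S: {$,c}  A: {$,c}  B: {$,c}

FOLLOW(S) = ["$", "c"]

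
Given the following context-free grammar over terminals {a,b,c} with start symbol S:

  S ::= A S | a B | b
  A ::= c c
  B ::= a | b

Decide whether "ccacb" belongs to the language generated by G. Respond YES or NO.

CNF form of G:
  S -> A S | T1 B | b
  A -> T0 T0
  B -> a | b
  T0 -> c
  T1 -> a

CYK fill:
  cell(0,0) c: {T0}  orig:{}
  cell(1,1) c: {T0}  orig:{}
  cell(2,2) a: {B,T1}  orig:{B}
  cell(3,3) c: {T0}  orig:{}
  cell(4,4) b: {B,S}
  cell(0,1) cc: {A}
  cell(1,2) ca: ∅
  cell(2,3) ac: ∅
  cell(3,4) cb: ∅
  cell(0,2) cca: ∅
  cell(1,3) cac: ∅
  cell(2,4) acb: ∅
  cell(0,3) ccac: ∅
  cell(1,4) cacb: ∅
  cell(0,4) ccacb: ∅

S ∉ T[0,4] ⇒ NO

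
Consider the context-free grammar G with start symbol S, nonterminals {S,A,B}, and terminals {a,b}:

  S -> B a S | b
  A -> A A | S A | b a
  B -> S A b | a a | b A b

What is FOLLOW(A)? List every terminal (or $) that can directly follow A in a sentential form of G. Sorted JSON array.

Compute FIRST by fixpoint:
pass 1:
  A via A→b a: +{b}
  B via B→a a: +{a}
  B via B→b A b: +{b}
  S via S→B a S: +{a,b}
  FIRST(S)={a,b}  FIRST(A)={b}  FIRST(B)={a,b}
pass 2:
  A via A→S A: +{a}
  FIRST(S)={a,b}  FIRST(A)={a,b}  FIRST(B)={a,b}
pass 3: (no change)
  FIRST(S)={a,b}  FIRST(A)={a,b}  FIRST(B)={a,b}

Compute FOLLOW by fixpoint:
initialize: $ ∈ FOLLOW(S)
pass 1:
  A→A A: FOLLOW(A) ⊇ FIRST(A) = {a,b}; new: +{a,b}
  A→S A: FOLLOW(S) ⊇ FIRST(A) = {a,b}; new: +{a,b}
  S→B a S: FOLLOW(B) ⊇ FIRST(a) = {a}; new: +{a}
  FOLLOW[S]={$,a,b}  FOLLOW[A]={a,b}  FOLLOW[B]={a}
pass 2: — fixpoint
  FOLLOW[S]={$,a,b}  FOLLOW[A]={a,b}  FOLLOW[B]={a}

FOLLOW(A) = ["a", "b"]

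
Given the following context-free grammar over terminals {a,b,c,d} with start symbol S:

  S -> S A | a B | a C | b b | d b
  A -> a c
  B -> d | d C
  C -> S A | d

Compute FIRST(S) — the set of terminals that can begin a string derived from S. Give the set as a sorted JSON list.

FIRST sets, iterate to fixpoint:
round 1:
  A via A→a c: +{a}
  B via B→d: +{d}
  C via C→d: +{d}
  S via S→a B: +{a}
  S via S→b b: +{b}
  S via S→d b: +{d}
  FIRST[S]={a,b,d}  FIRST[A]={a}  FIRST[B]={d}  FIRST[C]={d}
round 2:
  C via C→S A: +{a,b}
  FIRST[S]={a,b,d}  FIRST[A]={a}  FIRST[B]={d}  FIRST[C]={a,b,d}
round 3: (no change)
  FIRST[S]={a,b,d}  FIRST[A]={a}  FIRST[B]={d}  FIRST[C]={a,b,d}

FIRST(S) = ["a", "b", "d"]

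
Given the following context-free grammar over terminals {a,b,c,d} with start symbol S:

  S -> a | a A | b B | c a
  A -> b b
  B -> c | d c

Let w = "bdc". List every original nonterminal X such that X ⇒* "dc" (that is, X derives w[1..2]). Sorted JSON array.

Convert to CNF:
  S -> T0 B | T2 T3 | T3 A | a
  A -> T0 T0
  B -> T1 T2 | c
  T0 -> b
  T1 -> d
  T2 -> c
  T3 -> a

Fill CYK table bottom-up — only the sub-triangle for w[1..2]:
  cell(1,1) d: {T1}  orig:{}
  cell(2,2) c: {B,T2}  orig:{B}
  cell(1,2) dc: {B}

Original NTs in T[1,2] deriving "dc": ["B"]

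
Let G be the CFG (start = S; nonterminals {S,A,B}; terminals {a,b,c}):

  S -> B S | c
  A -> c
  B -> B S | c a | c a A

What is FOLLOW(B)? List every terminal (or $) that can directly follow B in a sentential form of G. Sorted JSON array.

FIRST sets, iterate to fixpoint:
iter 1:
  A via A→c: +{c}
  B via B→c a: +{c}
  S via S→B S: +{c}
  FIRST[S]={c}  FIRST[A]={c}  FIRST[B]={c}
iter 2: (no change)
  FIRST[S]={c}  FIRST[A]={c}  FIRST[B]={c}

Compute FOLLOW by fixpoint:
initialize: $ ∈ FOLLOW(S)
round 1:
  B→B S: FOLLOW(B) ⊇ FIRST(S) = {c}; new: +{c}
  B→B S: FOLLOW(S) ⊇ FOLLOW(B) ⊇ {c}; new: +{c}
  B→c a A: FOLLOW(A) ⊇ FOLLOW(B) ⊇ {c}; new: +{c}
  FOLLOW[S]={$,c}  FOLLOW[A]={c}  FOLLOW[B]={c}
round 2: — fixpoint
  FOLLOW[S]={$,c}  FOLLOW[A]={c}  FOLLOW[B]={c}

FOLLOW(B) = ["c"]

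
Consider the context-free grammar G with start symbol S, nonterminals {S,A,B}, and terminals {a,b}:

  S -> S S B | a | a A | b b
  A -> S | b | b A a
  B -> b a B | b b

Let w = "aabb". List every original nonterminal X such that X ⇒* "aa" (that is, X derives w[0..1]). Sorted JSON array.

Convert to CNF:
  S -> S X5 | T0 A | T1 T1 | a
  A -> S X2 | T0 A | T1 T1 | T1 X3 | a | b
  B -> T1 T1 | T1 X4
  T0 -> a
  T1 -> b
  X2 -> S B
  X3 -> A T0
  X4 -> T0 B
  X5 -> S B

Fill CYK table bottom-up (cells [i..j] with 0 ≤ i ≤ j ≤ 1 only):
  T[0,0] 'a' = {A,S,T0}  orig:{A,S}
  T[1,1] 'a' = {A,S,T0}  orig:{A,S}
  T[0,1] 'aa' = {A,S,X3}  orig:{A,S}

Original NTs in T[0,1] deriving "aa": ["A", "S"]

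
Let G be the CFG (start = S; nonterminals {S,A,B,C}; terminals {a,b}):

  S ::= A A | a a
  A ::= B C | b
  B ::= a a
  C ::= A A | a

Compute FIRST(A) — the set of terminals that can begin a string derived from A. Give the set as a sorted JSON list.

FIRST sets, iterate to fixpoint:
[1]
  A via A→b: +{b}
  B via B→a a: +{a}
  C via C→A A: +{b}
  C via C→a: +{a}
  S via S→A A: +{b}
  S via S→a a: +{a}
  S: {a,b}  A: {b}  B: {a}  C: {a,b}
[2]
  A via A→B C: +{a}
  S: {a,b}  A: {a,b}  B: {a}  C: {a,b}
[3] — fixpoint
  S: {a,b}  A: {a,b}  B: {a}  C: {a,b}

FIRST(A) = ["a", "b"]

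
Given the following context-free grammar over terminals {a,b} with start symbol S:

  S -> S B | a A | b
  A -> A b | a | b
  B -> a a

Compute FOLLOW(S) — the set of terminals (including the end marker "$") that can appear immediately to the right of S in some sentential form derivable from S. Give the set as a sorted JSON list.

FIRST sets, iterate to fixpoint:
[1]
  A via A→a: +{a}
  A via A→b: +{b}
  B via B→a a: +{a}
  S via S→a A: +{a}
  S via S→b: +{b}
  S: {a,b}  A: {a,b}  B: {a}
[2] done
  S: {a,b}  A: {a,b}  B: {a}

FOLLOW sets:
seed FOLLOW(S) with $
round 1:
  A→A b: FOLLOW(A) ⊇ FIRST(b) = {b}; new: +{b}
  S→S B: FOLLOW(S) ⊇ FIRST(B) = {a}; new: +{a}
  S→S B: FOLLOW(B) ⊇ FOLLOW(S) ⊇ {$,a}; new: +{$,a}
  S→a A: FOLLOW(A) ⊇ FOLLOW(S) ⊇ {$,a}; new: +{$,a}
  S: {$,a}  A: {$,a,b}  B: {$,a}
round 2: — fixpoint
  S: {$,a}  A: {$,a,b}  B: {$,a}

FOLLOW(S) = ["$", "a"]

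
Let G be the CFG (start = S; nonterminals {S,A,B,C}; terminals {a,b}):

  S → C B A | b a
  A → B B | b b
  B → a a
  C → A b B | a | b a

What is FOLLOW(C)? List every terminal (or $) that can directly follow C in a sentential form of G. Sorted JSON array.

FIRST sets, iterate to fixpoint:
iter 1:
  A via A→b b: +{b}
  B via B→a a: +{a}
  C via C→A b B: +{b}
  C via C→a: +{a}
  S via S→C B A: +{a,b}
  S: {a,b}  A: {b}  B: {a}  C: {a,b}
iter 2:
  A via A→B B: +{a}
  S: {a,b}  A: {a,b}  B: {a}  C: {a,b}
iter 3: (no change)
  S: {a,b}  A: {a,b}  B: {a}  C: {a,b}

FOLLOW sets:
FOLLOW(S) := {$}
[1]
  A→B B: FOLLOW(B) ⊇ FIRST(B) = {a}; new: +{a}
  C→A b B: FOLLOW(A) ⊇ FIRST(b) = {b}; new: +{b}
  S→C B A: FOLLOW(C) ⊇ FIRST(B) = {a}; new: +{a}
  S→C B A: FOLLOW(B) ⊇ FIRST(A) = {a,b}; new: +{b}
  S→C B A: FOLLOW(A) ⊇ FOLLOW(S) ⊇ {$}; new: +{$}
  FOLLOW[S]={$}  FOLLOW[A]={$,b}  FOLLOW[B]={a,b}  FOLLOW[C]={a}
[2]
  A→B B: FOLLOW(B) ⊇ FOLLOW(A) ⊇ {$,b}; new: +{$}
  FOLLOW[S]={$}  FOLLOW[A]={$,b}  FOLLOW[B]={$,a,b}  FOLLOW[C]={a}
[3] (no change)
  FOLLOW[S]={$}  FOLLOW[A]={$,b}  FOLLOW[B]={$,a,b}  FOLLOW[C]={a}

FOLLOW(C) = ["a"]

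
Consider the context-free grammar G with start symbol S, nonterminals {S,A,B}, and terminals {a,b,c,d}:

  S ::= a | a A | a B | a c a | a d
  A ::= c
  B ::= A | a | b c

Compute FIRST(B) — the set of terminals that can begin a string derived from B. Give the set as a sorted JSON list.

FIRST iteration:
pass 1:
  A via A→c: +{c}
  B via B→A: +{c}
  B via B→a: +{a}
  B via B→b c: +{b}
  S via S→a: +{a}
  FIRST[S]={a}  FIRST[A]={c}  FIRST[B]={a,b,c}
pass 2: (stable)
  FIRST[S]={a}  FIRST[A]={c}  FIRST[B]={a,b,c}

FIRST(B) = ["a", "b", "c"]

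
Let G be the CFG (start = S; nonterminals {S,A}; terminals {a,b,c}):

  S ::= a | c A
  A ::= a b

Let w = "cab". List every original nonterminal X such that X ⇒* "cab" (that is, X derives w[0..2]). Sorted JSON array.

Convert to CNF:
  S -> T2 A | a
  A -> T0 T1
  T0 -> a
  T1 -> b
  T2 -> c

Fill CYK table bottom-up — only the sub-triangle for w[0..2]:
  [0..0]={T2}  "c"  orig:{}
  [1..1]={S,T0}  "a"  orig:{S}
  [2..2]={T1}  "b"  orig:{}
  [0..1]=∅  "ca"
  [1..2]={A}  "ab"
  [0..2]={S}  "cab"

Original NTs in T[0,2] deriving "cab": ["S"]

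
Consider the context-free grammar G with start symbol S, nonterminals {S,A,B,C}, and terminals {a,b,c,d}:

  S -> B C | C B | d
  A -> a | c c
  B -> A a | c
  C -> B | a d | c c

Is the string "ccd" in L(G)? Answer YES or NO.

CNF form of G:
  S -> B C | C B | d
  A -> T0 T0 | a
  B -> A T1 | c
  C -> A T1 | T0 T0 | T1 T2 | c
  T0 -> c
  T1 -> a
  T2 -> d

Fill CYK table bottom-up:
  T[0,0] 'c' = {B,C,T0}  orig:{B,C}
  T[1,1] 'c' = {B,C,T0}  orig:{B,C}
  T[2,2] 'd' = {S,T2}  orig:{S}
  T[0,1] 'cc' = {A,C,S}
  T[1,2] 'cd' = ∅
  T[0,2] 'ccd' = ∅

S ∉ T[0,2] ⇒ NO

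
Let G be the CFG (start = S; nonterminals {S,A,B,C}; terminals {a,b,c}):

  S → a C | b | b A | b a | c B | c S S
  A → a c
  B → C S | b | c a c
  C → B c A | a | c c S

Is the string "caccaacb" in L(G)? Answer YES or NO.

CNF form of G:
  S -> T0 C | T1 B | T1 X6 | T2 A | T2 T0 | b
  A -> T0 T1
  B -> C S | T1 X3 | b
  C -> B X4 | T1 X5 | a
  T0 -> a
  T1 -> c
  T2 -> b
  X3 -> T0 T1
  X4 -> T1 A
  X5 -> T1 S
  X6 -> S S

CYK table (by increasing span):
  T[0,0] 'c' = {T1}  orig:{}
  T[1,1] 'a' = {C,T0}  orig:{C}
  T[2,2] 'c' = {T1}  orig:{}
  T[3,3] 'c' = {T1}  orig:{}
  T[4,4] 'a' = {C,T0}  orig:{C}
  T[5,5] 'a' = {C,T0}  orig:{C}
  T[6,6] 'c' = {T1}  orig:{}
  T[7,7] 'b' = {B,S,T2}  orig:{B,S}
  T[0,1] 'ca' = ∅
  T[1,2] 'ac' = {A,X3}  orig:{A}
  T[2,3] 'cc' = ∅
  T[3,4] 'ca' = ∅
  T[4,5] 'aa' = {S}
  T[5,6] 'ac' = {A,X3}  orig:{A}
  T[6,7] 'cb' = {S,X5}  orig:{S}
  T[0,2] 'cac' = {B,X4}  orig:{B}
  T[1,3] 'acc' = ∅
  T[2,4] 'cca' = ∅
  T[3,5] 'caa' = {X5}  orig:{}
  T[4,6] 'aac' = ∅
  T[5,7] 'acb' = {B}
  T[0,3] 'cacc' = ∅
  T[1,4] 'acca' = ∅
  T[2,5] 'ccaa' = {C}
  T[3,6] 'caac' = ∅
  T[4,7] 'aacb' = {X6}  orig:{}
  T[0,4] 'cacca' = ∅
  T[1,5] 'accaa' = {S}
  T[2,6] 'ccaac' = ∅
  T[3,7] 'caacb' = {S}
  T[0,5] 'caccaa' = {X5}  orig:{}
  T[1,6] 'accaac' = ∅
  T[2,7] 'ccaacb' = {B,X5}  orig:{B}
  T[0,6] 'caccaac' = ∅
  T[1,7] 'accaacb' = {X6}  orig:{}
  T[0,7] 'caccaacb' = {S}

S ∈ T[0,7] ⇒ YES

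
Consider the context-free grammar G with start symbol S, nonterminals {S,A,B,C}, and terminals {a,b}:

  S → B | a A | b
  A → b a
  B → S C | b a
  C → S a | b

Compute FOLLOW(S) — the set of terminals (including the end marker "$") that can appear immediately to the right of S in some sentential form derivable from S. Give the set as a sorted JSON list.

FIRST sets, iterate to fixpoint:
pass 1:
  A via A→b a: +{b}
  B via B→b a: +{b}
  C via C→b: +{b}
  S via S→B: +{b}
  S via S→a A: +{a}
  S: {a,b}  A: {b}  B: {b}  C: {b}
pass 2:
  B via B→S C: +{a}
  C via C→S a: +{a}
  S: {a,b}  A: {b}  B: {a,b}  C: {a,b}
pass 3: done
  S: {a,b}  A: {b}  B: {a,b}  C: {a,b}

Compute FOLLOW by fixpoint:
seed FOLLOW(S) with $
iter 1:
  B→S C: FOLLOW(S) ⊇ FIRST(C) = {a,b}; new: +{a,b}
  S→B: FOLLOW(B) ⊇ FOLLOW(S) ⊇ {$,a,b}; new: +{$,a,b}
  S→a A: FOLLOW(A) ⊇ FOLLOW(S) ⊇ {$,a,b}; new: +{$,a,b}
  FOLLOW[S]={$,a,b}  FOLLOW[A]={$,a,b}  FOLLOW[B]={$,a,b}  FOLLOW[C]={}
iter 2:
  B→S C: FOLLOW(C) ⊇ FOLLOW(B) ⊇ {$,a,b}; new: +{$,a,b}
  FOLLOW[S]={$,a,b}  FOLLOW[A]={$,a,b}  FOLLOW[B]={$,a,b}  FOLLOW[C]={$,a,b}
iter 3: — fixpoint
  FOLLOW[S]={$,a,b}  FOLLOW[A]={$,a,b}  FOLLOW[B]={$,a,b}  FOLLOW[C]={$,a,b}

FOLLOW(S) = ["$", "a", "b"]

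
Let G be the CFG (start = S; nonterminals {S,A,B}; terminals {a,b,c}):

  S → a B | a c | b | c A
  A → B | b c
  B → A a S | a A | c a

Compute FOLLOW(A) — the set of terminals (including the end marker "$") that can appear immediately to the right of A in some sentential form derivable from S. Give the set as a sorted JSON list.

FIRST iteration:
[1]
  A via A→b c: +{b}
  B via B→A a S: +{b}
  B via B→a A: +{a}
  B via B→c a: +{c}
  S via S→a B: +{a}
  S via S→b: +{b}
  S via S→c A: +{c}
  FIRST(S)={a,b,c}  FIRST(A)={b}  FIRST(B)={a,b,c}
[2]
  A via A→B: +{a,c}
  FIRST(S)={a,b,c}  FIRST(A)={a,b,c}  FIRST(B)={a,b,c}
[3] — fixpoint
  FIRST(S)={a,b,c}  FIRST(A)={a,b,c}  FIRST(B)={a,b,c}

Compute FOLLOW by fixpoint:
seed FOLLOW(S) with $
round 1:
  B→A a S: FOLLOW(A) ⊇ FIRST(a) = {a}; new: +{a}
  S→a B: FOLLOW(B) ⊇ FOLLOW(S) ⊇ {$}; new: +{$}
  S→c A: FOLLOW(A) ⊇ FOLLOW(S) ⊇ {$}; new: +{$}
  FOLLOW(S)={$}  FOLLOW(A)={$,a}  FOLLOW(B)={$}
round 2:
  A→B: FOLLOW(B) ⊇ FOLLOW(A) ⊇ {$,a}; new: +{a}
  B→A a S: FOLLOW(S) ⊇ FOLLOW(B) ⊇ {$,a}; new: +{a}
  FOLLOW(S)={$,a}  FOLLOW(A)={$,a}  FOLLOW(B)={$,a}
round 3: (stable)
  FOLLOW(S)={$,a}  FOLLOW(A)={$,a}  FOLLOW(B)={$,a}

FOLLOW(A) = ["$", "a"]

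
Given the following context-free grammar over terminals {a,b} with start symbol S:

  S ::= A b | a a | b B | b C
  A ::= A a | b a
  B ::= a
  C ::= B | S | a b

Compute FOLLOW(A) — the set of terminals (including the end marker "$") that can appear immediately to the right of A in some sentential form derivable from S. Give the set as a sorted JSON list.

Compute FIRST by fixpoint:
pass 1:
  A via A→b a: +{b}
  B via B→a: +{a}
  C via C→B: +{a}
  S via S→A b: +{b}
  S via S→a a: +{a}
  FIRST(S)={a,b}  FIRST(A)={b}  FIRST(B)={a}  FIRST(C)={a}
pass 2:
  C via C→S: +{b}
  FIRST(S)={a,b}  FIRST(A)={b}  FIRST(B)={a}  FIRST(C)={a,b}
pass 3: (stable)
  FIRST(S)={a,b}  FIRST(A)={b}  FIRST(B)={a}  FIRST(C)={a,b}

Compute FOLLOW by fixpoint:
FOLLOW(S) := {$}
pass 1:
  A→A a: FOLLOW(A) ⊇ FIRST(a) = {a}; new: +{a}
  S→A b: FOLLOW(A) ⊇ FIRST(b) = {b}; new: +{b}
  S→b B: FOLLOW(B) ⊇ FOLLOW(S) ⊇ {$}; new: +{$}
  S→b C: FOLLOW(C) ⊇ FOLLOW(S) ⊇ {$}; new: +{$}
  FOLLOW(S)={$}  FOLLOW(A)={a,b}  FOLLOW(B)={$}  FOLLOW(C)={$}
pass 2: (no change)
  FOLLOW(S)={$}  FOLLOW(A)={a,b}  FOLLOW(B)={$}  FOLLOW(C)={$}

FOLLOW(A) = ["a", "b"]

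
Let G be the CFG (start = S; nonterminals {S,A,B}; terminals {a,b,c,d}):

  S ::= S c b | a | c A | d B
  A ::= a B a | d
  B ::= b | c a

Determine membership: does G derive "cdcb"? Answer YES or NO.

Convert to CNF:
  S -> S X5 | T1 A | T3 B | a
  A -> T0 X4 | d
  B -> T1 T0 | b
  T0 -> a
  T1 -> c
  T2 -> b
  T3 -> d
  X4 -> B T0
  X5 -> T1 T2

CYK table (by increasing span):
  cell(0,0) c: {T1}  orig:{}
  cell(1,1) d: {A,T3}  orig:{A}
  cell(2,2) c: {T1}  orig:{}
  cell(3,3) b: {B,T2}  orig:{B}
  cell(0,1) cd: {S}
  cell(1,2) dc: ∅
  cell(2,3) cb: {X5}  orig:{}
  cell(0,2) cdc: ∅
  cell(1,3) dcb: ∅
  cell(0,3) cdcb: {S}

S ∈ T[0,3] ⇒ YES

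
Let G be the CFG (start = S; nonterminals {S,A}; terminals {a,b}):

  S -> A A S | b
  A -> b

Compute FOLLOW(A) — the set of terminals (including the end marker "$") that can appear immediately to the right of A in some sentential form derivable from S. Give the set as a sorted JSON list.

FIRST iteration:
[1]
  A via A→b: +{b}
  S via S→A A S: +{b}
  FIRST[S]={b}  FIRST[A]={b}
[2] — fixpoint
  FIRST[S]={b}  FIRST[A]={b}

FOLLOW iteration:
seed FOLLOW(S) with $
[1]
  S→A A S: FOLLOW(A) ⊇ FIRST(A) = {b}; new: +{b}
  FOLLOW[S]={$}  FOLLOW[A]={b}
[2] — fixpoint
  FOLLOW[S]={$}  FOLLOW[A]={b}

FOLLOW(A) = ["b"]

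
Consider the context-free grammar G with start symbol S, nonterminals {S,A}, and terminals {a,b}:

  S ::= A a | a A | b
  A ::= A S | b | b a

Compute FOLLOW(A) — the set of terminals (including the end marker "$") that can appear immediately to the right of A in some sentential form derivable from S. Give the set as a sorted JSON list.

Compute FIRST by fixpoint:
iter 1:
  A via A→b: +{b}
  S via S→A a: +{b}
  S via S→a A: +{a}
  S: {a,b}  A: {b}
iter 2: done
  S: {a,b}  A: {b}

FOLLOW iteration:
seed FOLLOW(S) with $
round 1:
  A→A S: FOLLOW(A) ⊇ FIRST(S) = {a,b}; new: +{a,b}
  A→A S: FOLLOW(S) ⊇ FOLLOW(A) ⊇ {a,b}; new: +{a,b}
  S→a A: FOLLOW(A) ⊇ FOLLOW(S) ⊇ {$,a,b}; new: +{$}
  FOLLOW[S]={$,a,b}  FOLLOW[A]={$,a,b}
round 2: (stable)
  FOLLOW[S]={$,a,b}  FOLLOW[A]={$,a,b}

FOLLOW(A) = ["$", "a", "b"]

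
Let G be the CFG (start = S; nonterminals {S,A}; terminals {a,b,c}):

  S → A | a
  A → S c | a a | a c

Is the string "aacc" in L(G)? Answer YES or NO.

Convert to CNF:
  S -> S T0 | T1 T0 | T1 T1 | a
  A -> S T0 | T1 T0 | T1 T1
  T0 -> c
  T1 -> a

CYK table (by increasing span):
  [0..0]={S,T1}  "a"  orig:{S}
  [1..1]={S,T1}  "a"  orig:{S}
  [2..2]={T0}  "c"  orig:{}
  [3..3]={T0}  "c"  orig:{}
  [0..1]={A,S}  "aa"
  [1..2]={A,S}  "ac"
  [2..3]=∅  "cc"
  [0..2]={A,S}  "aac"
  [1..3]={A,S}  "acc"
  [0..3]={A,S}  "aacc"

S ∈ T[0,3] ⇒ YES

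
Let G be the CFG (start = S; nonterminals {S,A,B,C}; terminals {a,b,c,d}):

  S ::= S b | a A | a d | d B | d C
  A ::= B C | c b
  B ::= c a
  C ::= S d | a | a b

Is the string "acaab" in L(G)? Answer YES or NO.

CNF form of G:
  S -> S T1 | T2 A | T2 T3 | T3 B | T3 C
  A -> B C | T0 T1
  B -> T0 T2
  C -> S T3 | T2 T1 | a
  T0 -> c
  T1 -> b
  T2 -> a
  T3 -> d

Fill CYK table bottom-up:
  T[0,0] 'a' = {C,T2}  orig:{C}
  T[1,1] 'c' = {T0}  orig:{}
  T[2,2] 'a' = {C,T2}  orig:{C}
  T[3,3] 'a' = {C,T2}  orig:{C}
  T[4,4] 'b' = {T1}  orig:{}
  T[0,1] 'ac' = ∅
  T[1,2] 'ca' = {B}
  T[2,3] 'aa' = ∅
  T[3,4] 'ab' = {C}
  T[0,2] 'aca' = ∅
  T[1,3] 'caa' = {A}
  T[2,4] 'aab' = ∅
  T[0,3] 'acaa' = {S}
  T[1,4] 'caab' = {A}
  T[0,4] 'acaab' = {S}

S ∈ T[0,4] ⇒ YES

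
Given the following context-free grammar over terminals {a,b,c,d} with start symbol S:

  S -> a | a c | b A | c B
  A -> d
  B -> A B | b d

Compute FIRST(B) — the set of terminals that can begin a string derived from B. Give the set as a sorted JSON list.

FIRST iteration:
iter 1:
  A via A→d: +{d}
  B via B→A B: +{d}
  B via B→b d: +{b}
  S via S→a: +{a}
  S via S→b A: +{b}
  S via S→c B: +{c}
  FIRST(S)={a,b,c}  FIRST(A)={d}  FIRST(B)={b,d}
iter 2: (no change)
  FIRST(S)={a,b,c}  FIRST(A)={d}  FIRST(B)={b,d}

FIRST(B) = ["b", "d"]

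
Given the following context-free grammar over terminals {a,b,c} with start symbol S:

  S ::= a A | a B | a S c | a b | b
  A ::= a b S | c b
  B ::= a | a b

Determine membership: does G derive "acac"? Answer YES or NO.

Convert to CNF:
  S -> T0 A | T0 B | T0 T1 | T0 X4 | b
  A -> T0 X3 | T2 T1
  B -> T0 T1 | a
  T0 -> a
  T1 -> b
  T2 -> c
  X3 -> T1 S
  X4 -> S T2

Fill CYK table bottom-up:
  [0..0]={B,T0}  "a"  orig:{B}
  [1..1]={T2}  "c"  orig:{}
  [2..2]={B,T0}  "a"  orig:{B}
  [3..3]={T2}  "c"  orig:{}
  [0..1]=∅  "ac"
  [1..2]=∅  "ca"
  [2..3]=∅  "ac"
  [0..2]=∅  "aca"
  [1..3]=∅  "cac"
  [0..3]=∅  "acac"

S ∉ T[0,3] ⇒ NO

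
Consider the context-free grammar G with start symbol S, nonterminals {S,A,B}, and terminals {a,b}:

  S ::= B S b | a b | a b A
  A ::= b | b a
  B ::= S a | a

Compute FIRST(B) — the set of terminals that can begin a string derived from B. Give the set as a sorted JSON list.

Compute FIRST by fixpoint:
[1]
  A via A→b: +{b}
  B via B→a: +{a}
  S via S→B S b: +{a}
  FIRST(S)={a}  FIRST(A)={b}  FIRST(B)={a}
[2] — fixpoint
  FIRST(S)={a}  FIRST(A)={b}  FIRST(B)={a}

FIRST(B) = ["a"]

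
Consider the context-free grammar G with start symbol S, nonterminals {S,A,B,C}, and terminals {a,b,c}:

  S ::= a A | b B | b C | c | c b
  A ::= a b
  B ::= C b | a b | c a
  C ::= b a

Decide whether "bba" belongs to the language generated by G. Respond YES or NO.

Convert to CNF:
  S -> T0 A | T1 B | T1 C | T2 T1 | c
  A -> T0 T1
  B -> C T1 | T0 T1 | T2 T0
  C -> T1 T0
  T0 -> a
  T1 -> b
  T2 -> c

Fill CYK table bottom-up:
  [0..0]={T1}  "b"  orig:{}
  [1..1]={T1}  "b"  orig:{}
  [2..2]={T0}  "a"  orig:{}
  [0..1]=∅  "bb"
  [1..2]={C}  "ba"
  [0..2]={S}  "bba"

S ∈ T[0,2] ⇒ YES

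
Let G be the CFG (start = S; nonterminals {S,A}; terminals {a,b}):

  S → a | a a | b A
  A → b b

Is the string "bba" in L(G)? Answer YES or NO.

CNF form of G:
  S -> T0 A | T1 T1 | a
  A -> T0 T0
  T0 -> b
  T1 -> a

CYK table (by increasing span):
  T[0,0] 'b' = {T0}  orig:{}
  T[1,1] 'b' = {T0}  orig:{}
  T[2,2] 'a' = {S,T1}  orig:{S}
  T[0,1] 'bb' = {A}
  T[1,2] 'ba' = ∅
  T[0,2] 'bba' = ∅

S ∉ T[0,2] ⇒ NO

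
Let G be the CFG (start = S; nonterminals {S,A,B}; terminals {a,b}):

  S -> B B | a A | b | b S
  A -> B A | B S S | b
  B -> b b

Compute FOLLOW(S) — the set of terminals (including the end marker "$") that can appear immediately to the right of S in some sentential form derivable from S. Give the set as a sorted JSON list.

Compute FIRST by fixpoint:
round 1:
  A via A→b: +{b}
  B via B→b b: +{b}
  S via S→B B: +{b}
  S via S→a A: +{a}
  FIRST(S)={a,b}  FIRST(A)={b}  FIRST(B)={b}
round 2: — fixpoint
  FIRST(S)={a,b}  FIRST(A)={b}  FIRST(B)={b}

FOLLOW iteration:
initialize: $ ∈ FOLLOW(S)
round 1:
  A→B A: FOLLOW(B) ⊇ FIRST(A) = {b}; new: +{b}
  A→B S S: FOLLOW(B) ⊇ FIRST(S) = {a,b}; new: +{a}
  A→B S S: FOLLOW(S) ⊇ FIRST(S) = {a,b}; new: +{a,b}
  S→B B: FOLLOW(B) ⊇ FOLLOW(S) ⊇ {$,a,b}; new: +{$}
  S→a A: FOLLOW(A) ⊇ FOLLOW(S) ⊇ {$,a,b}; new: +{$,a,b}
  FOLLOW[S]={$,a,b}  FOLLOW[A]={$,a,b}  FOLLOW[B]={$,a,b}
round 2: done
  FOLLOW[S]={$,a,b}  FOLLOW[A]={$,a,b}  FOLLOW[B]={$,a,b}

FOLLOW(S) = ["$", "a", "b"]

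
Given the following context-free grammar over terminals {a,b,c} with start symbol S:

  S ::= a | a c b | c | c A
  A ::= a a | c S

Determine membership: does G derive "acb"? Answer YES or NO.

Convert to CNF:
  S -> T0 X3 | T1 A | a | c
  A -> T0 T0 | T1 S
  T0 -> a
  T1 -> c
  T2 -> b
  X3 -> T1 T2

CYK table (by increasing span):
  [0..0]={S,T0}  "a"  orig:{S}
  [1..1]={S,T1}  "c"  orig:{S}
  [2..2]={T2}  "b"  orig:{}
  [0..1]=∅  "ac"
  [1..2]={X3}  "cb"  orig:{}
  [0..2]={S}  "acb"

S ∈ T[0,2] ⇒ YES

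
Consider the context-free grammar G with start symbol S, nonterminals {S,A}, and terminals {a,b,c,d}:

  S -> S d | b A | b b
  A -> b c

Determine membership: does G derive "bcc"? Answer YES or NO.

CNF form of G:
  S -> S T2 | T0 A | T0 T0
  A -> T0 T1
  T0 -> b
  T1 -> c
  T2 -> d

CYK table (by increasing span):
  T[0,0] 'b' = {T0}  orig:{}
  T[1,1] 'c' = {T1}  orig:{}
  T[2,2] 'c' = {T1}  orig:{}
  T[0,1] 'bc' = {A}
  T[1,2] 'cc' = ∅
  T[0,2] 'bcc' = ∅

S ∉ T[0,2] ⇒ NO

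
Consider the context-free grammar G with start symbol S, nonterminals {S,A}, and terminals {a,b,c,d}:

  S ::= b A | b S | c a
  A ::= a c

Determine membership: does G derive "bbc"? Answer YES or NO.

Convert to CNF:
  S -> T1 T0 | T2 A | T2 S
  A -> T0 T1
  T0 -> a
  T1 -> c
  T2 -> b

Fill CYK table bottom-up:
  [0..0]={T2}  "b"  orig:{}
  [1..1]={T2}  "b"  orig:{}
  [2..2]={T1}  "c"  orig:{}
  [0..1]=∅  "bb"
  [1..2]=∅  "bc"
  [0..2]=∅  "bbc"

S ∉ T[0,2] ⇒ NO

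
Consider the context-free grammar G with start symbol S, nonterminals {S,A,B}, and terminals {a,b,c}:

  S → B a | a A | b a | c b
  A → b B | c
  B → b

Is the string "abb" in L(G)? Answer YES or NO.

CNF form of G:
  S -> B T1 | T0 T1 | T1 A | T2 T0
  A -> T0 B | c
  B -> b
  T0 -> b
  T1 -> a
  T2 -> c

Fill CYK table bottom-up:
  [0..0]={T1}  "a"  orig:{}
  [1..1]={B,T0}  "b"  orig:{B}
  [2..2]={B,T0}  "b"  orig:{B}
  [0..1]=∅  "ab"
  [1..2]={A}  "bb"
  [0..2]={S}  "abb"

S ∈ T[0,2] ⇒ YES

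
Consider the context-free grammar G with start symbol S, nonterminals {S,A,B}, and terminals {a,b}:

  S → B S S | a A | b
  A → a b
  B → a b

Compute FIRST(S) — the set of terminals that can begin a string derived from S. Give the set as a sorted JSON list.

FIRST sets, iterate to fixpoint:
round 1:
  A via A→a b: +{a}
  B via B→a b: +{a}
  S via S→B S S: +{a}
  S via S→b: +{b}
  S: {a,b}  A: {a}  B: {a}
round 2: (stable)
  S: {a,b}  A: {a}  B: {a}

FIRST(S) = ["a", "b"]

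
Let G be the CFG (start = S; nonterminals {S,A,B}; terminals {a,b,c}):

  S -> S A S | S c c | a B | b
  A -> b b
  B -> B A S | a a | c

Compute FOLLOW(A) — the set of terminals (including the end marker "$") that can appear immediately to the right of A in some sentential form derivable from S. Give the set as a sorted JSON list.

Compute FIRST by fixpoint:
iter 1:
  A via A→b b: +{b}
  B via B→a a: +{a}
  B via B→c: +{c}
  S via S→a B: +{a}
  S via S→b: +{b}
  S: {a,b}  A: {b}  B: {a,c}
iter 2: (no change)
  S: {a,b}  A: {b}  B: {a,c}

FOLLOW iteration:
FOLLOW(S) := {$}
pass 1:
  B→B A S: FOLLOW(B) ⊇ FIRST(A) = {b}; new: +{b}
  B→B A S: FOLLOW(A) ⊇ FIRST(S) = {a,b}; new: +{a,b}
  B→B A S: FOLLOW(S) ⊇ FOLLOW(B) ⊇ {b}; new: +{b}
  S→S c c: FOLLOW(S) ⊇ FIRST(c) = {c}; new: +{c}
  S→a B: FOLLOW(B) ⊇ FOLLOW(S) ⊇ {$,b,c}; new: +{$,c}
  S: {$,b,c}  A: {a,b}  B: {$,b,c}
pass 2: — fixpoint
  S: {$,b,c}  A: {a,b}  B: {$,b,c}

FOLLOW(A) = ["a", "b"]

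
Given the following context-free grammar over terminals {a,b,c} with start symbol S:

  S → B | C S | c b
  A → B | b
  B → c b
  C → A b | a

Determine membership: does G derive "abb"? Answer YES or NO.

Convert to CNF:
  S -> C S | T0 T1
  A -> T0 T1 | b
  B -> T0 T1
  C -> A T1 | a
  T0 -> c
  T1 -> b

CYK table (by increasing span):
  [0..0]={C}  "a"
  [1..1]={A,T1}  "b"  orig:{A}
  [2..2]={A,T1}  "b"  orig:{A}
  [0..1]=∅  "ab"
  [1..2]={C}  "bb"
  [0..2]=∅  "abb"

S ∉ T[0,2] ⇒ NO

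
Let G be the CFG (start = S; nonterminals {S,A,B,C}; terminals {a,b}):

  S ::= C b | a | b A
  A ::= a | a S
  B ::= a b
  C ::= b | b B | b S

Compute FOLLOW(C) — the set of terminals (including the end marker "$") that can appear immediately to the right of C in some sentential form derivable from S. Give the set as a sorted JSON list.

FIRST iteration:
pass 1:
  A via A→a: +{a}
  B via B→a b: +{a}
  C via C→b: +{b}
  S via S→C b: +{b}
  S via S→a: +{a}
  S: {a,b}  A: {a}  B: {a}  C: {b}
pass 2: (no change)
  S: {a,b}  A: {a}  B: {a}  C: {b}

FOLLOW iteration:
initialize: $ ∈ FOLLOW(S)
iter 1:
  S→C b: FOLLOW(C) ⊇ FIRST(b) = {b}; new: +{b}
  S→b A: FOLLOW(A) ⊇ FOLLOW(S) ⊇ {$}; new: +{$}
  S: {$}  A: {$}  B: {}  C: {b}
iter 2:
  C→b B: FOLLOW(B) ⊇ FOLLOW(C) ⊇ {b}; new: +{b}
  C→b S: FOLLOW(S) ⊇ FOLLOW(C) ⊇ {b}; new: +{b}
  S→b A: FOLLOW(A) ⊇ FOLLOW(S) ⊇ {$,b}; new: +{b}
  S: {$,b}  A: {$,b}  B: {b}  C: {b}
iter 3: (no change)
  S: {$,b}  A: {$,b}  B: {b}  C: {b}

FOLLOW(C) = ["b"]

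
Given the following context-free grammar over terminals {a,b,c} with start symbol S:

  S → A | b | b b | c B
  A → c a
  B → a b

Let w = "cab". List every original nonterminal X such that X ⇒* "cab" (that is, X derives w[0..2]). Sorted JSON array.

CNF form of G:
  S -> T0 B | T0 T1 | T2 T2 | b
  A -> T0 T1
  B -> T1 T2
  T0 -> c
  T1 -> a
  T2 -> b

Fill CYK table bottom-up, restricted to cells inside w[0..2]:
  cell(0,0) c: {T0}  orig:{}
  cell(1,1) a: {T1}  orig:{}
  cell(2,2) b: {S,T2}  orig:{S}
  cell(0,1) ca: {A,S}
  cell(1,2) ab: {B}
  cell(0,2) cab: {S}

Original NTs in T[0,2] deriving "cab": ["S"]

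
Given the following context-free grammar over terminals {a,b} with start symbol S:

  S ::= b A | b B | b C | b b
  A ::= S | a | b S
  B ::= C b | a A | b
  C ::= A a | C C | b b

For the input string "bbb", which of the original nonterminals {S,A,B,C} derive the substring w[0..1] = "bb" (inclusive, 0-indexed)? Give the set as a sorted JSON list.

CNF form of G:
  S -> T0 A | T0 B | T0 C | T0 T0
  A -> T0 A | T0 B | T0 C | T0 S | T0 T0 | a
  B -> C T0 | T1 A | b
  C -> A T1 | C C | T0 T0
  T0 -> b
  T1 -> a

CYK table (by increasing span) (cells [i..j] with 0 ≤ i ≤ j ≤ 1 only):
  cell(0,0) b: {B,T0}  orig:{B}
  cell(1,1) b: {B,T0}  orig:{B}
  cell(0,1) bb: {A,C,S}

Original NTs in T[0,1] deriving "bb": ["A", "C", "S"]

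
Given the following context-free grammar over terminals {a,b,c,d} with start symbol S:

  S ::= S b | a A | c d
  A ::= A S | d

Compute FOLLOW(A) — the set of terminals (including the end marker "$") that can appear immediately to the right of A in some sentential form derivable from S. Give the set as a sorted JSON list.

Compute FIRST by fixpoint:
[1]
  A via A→d: +{d}
  S via S→a A: +{a}
  S via S→c d: +{c}
  S: {a,c}  A: {d}
[2] (stable)
  S: {a,c}  A: {d}

FOLLOW iteration:
initialize: $ ∈ FOLLOW(S)
iter 1:
  A→A S: FOLLOW(A) ⊇ FIRST(S) = {a,c}; new: +{a,c}
  A→A S: FOLLOW(S) ⊇ FOLLOW(A) ⊇ {a,c}; new: +{a,c}
  S→S b: FOLLOW(S) ⊇ FIRST(b) = {b}; new: +{b}
  S→a A: FOLLOW(A) ⊇ FOLLOW(S) ⊇ {$,a,b,c}; new: +{$,b}
  FOLLOW(S)={$,a,b,c}  FOLLOW(A)={$,a,b,c}
iter 2: — fixpoint
  FOLLOW(S)={$,a,b,c}  FOLLOW(A)={$,a,b,c}

FOLLOW(A) = ["$", "a", "b", "c"]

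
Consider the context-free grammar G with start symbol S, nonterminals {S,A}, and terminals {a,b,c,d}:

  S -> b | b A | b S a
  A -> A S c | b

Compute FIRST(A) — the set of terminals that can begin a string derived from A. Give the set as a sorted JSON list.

FIRST iteration:
[1]
  A via A→b: +{b}
  S via S→b: +{b}
  FIRST(S)={b}  FIRST(A)={b}
[2] done
  FIRST(S)={b}  FIRST(A)={b}

FIRST(A) = ["b"]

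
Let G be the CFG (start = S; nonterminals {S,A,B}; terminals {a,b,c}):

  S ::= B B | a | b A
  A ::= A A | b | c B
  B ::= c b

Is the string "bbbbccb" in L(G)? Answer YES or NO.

CNF form of G:
  S -> B B | T1 A | a
  A -> A A | T0 B | b
  B -> T0 T1
  T0 -> c
  T1 -> b

CYK fill:
  cell(0,0) b: {A,T1}  orig:{A}
  cell(1,1) b: {A,T1}  orig:{A}
  cell(2,2) b: {A,T1}  orig:{A}
  cell(3,3) b: {A,T1}  orig:{A}
  cell(4,4) c: {T0}  orig:{}
  cell(5,5) c: {T0}  orig:{}
  cell(6,6) b: {A,T1}  orig:{A}
  cell(0,1) bb: {A,S}
  cell(1,2) bb: {A,S}
  cell(2,3) bb: {A,S}
  cell(3,4) bc: ∅
  cell(4,5) cc: ∅
  cell(5,6) cb: {B}
  cell(0,2) bbb: {A,S}
  cell(1,3) bbb: {A,S}
  cell(2,4) bbc: ∅
  cell(3,5) bcc: ∅
  cell(4,6) ccb: {A}
  cell(0,3) bbbb: {A,S}
  cell(1,4) bbbc: ∅
  cell(2,5) bbcc: ∅
  cell(3,6) bccb: {A,S}
  cell(0,4) bbbbc: ∅
  cell(1,5) bbbcc: ∅
  cell(2,6) bbccb: {A,S}
  cell(0,5) bbbbcc: ∅
  cell(1,6) bbbccb: {A,S}
  cell(0,6) bbbbccb: {A,S}

S ∈ T[0,6] ⇒ YES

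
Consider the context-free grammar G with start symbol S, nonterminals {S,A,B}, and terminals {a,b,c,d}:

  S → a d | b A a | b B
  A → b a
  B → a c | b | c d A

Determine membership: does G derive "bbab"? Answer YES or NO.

CNF form of G:
  S -> T0 B | T0 X5 | T1 T3
  A -> T0 T1
  B -> T1 T2 | T2 X4 | b
  T0 -> b
  T1 -> a
  T2 -> c
  T3 -> d
  X4 -> T3 A
  X5 -> A T1

Fill CYK table bottom-up:
  T[0,0] 'b' = {B,T0}  orig:{B}
  T[1,1] 'b' = {B,T0}  orig:{B}
  T[2,2] 'a' = {T1}  orig:{}
  T[3,3] 'b' = {B,T0}  orig:{B}
  T[0,1] 'bb' = {S}
  T[1,2] 'ba' = {A}
  T[2,3] 'ab' = ∅
  T[0,2] 'bba' = ∅
  T[1,3] 'bab' = ∅
  T[0,3] 'bbab' = ∅

S ∉ T[0,3] ⇒ NO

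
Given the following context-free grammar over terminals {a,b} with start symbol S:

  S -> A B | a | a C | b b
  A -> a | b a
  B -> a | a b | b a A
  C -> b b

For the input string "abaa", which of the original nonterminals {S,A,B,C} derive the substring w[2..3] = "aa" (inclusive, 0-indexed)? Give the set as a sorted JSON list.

CNF form of G:
  S -> A B | T0 T0 | T1 C | a
  A -> T0 T1 | a
  B -> T0 X2 | T1 T0 | a
  C -> T0 T0
  T0 -> b
  T1 -> a
  X2 -> T1 A

CYK fill — only the sub-triangle for w[2..3]:
  cell(2,2) a: {A,B,S,T1}  orig:{A,B,S}
  cell(3,3) a: {A,B,S,T1}  orig:{A,B,S}
  cell(2,3) aa: {S,X2}  orig:{S}

Original NTs in T[2,3] deriving "aa": ["S"]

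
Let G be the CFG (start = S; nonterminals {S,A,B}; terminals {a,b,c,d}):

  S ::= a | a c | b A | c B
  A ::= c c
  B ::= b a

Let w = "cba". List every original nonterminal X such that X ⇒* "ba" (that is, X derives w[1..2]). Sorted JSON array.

Convert to CNF:
  S -> T0 B | T1 A | T2 T0 | a
  A -> T0 T0
  B -> T1 T2
  T0 -> c
  T1 -> b
  T2 -> a

CYK fill (cells [i..j] with 1 ≤ i ≤ j ≤ 2 only):
  cell(1,1) b: {T1}  orig:{}
  cell(2,2) a: {S,T2}  orig:{S}
  cell(1,2) ba: {B}

Original NTs in T[1,2] deriving "ba": ["B"]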